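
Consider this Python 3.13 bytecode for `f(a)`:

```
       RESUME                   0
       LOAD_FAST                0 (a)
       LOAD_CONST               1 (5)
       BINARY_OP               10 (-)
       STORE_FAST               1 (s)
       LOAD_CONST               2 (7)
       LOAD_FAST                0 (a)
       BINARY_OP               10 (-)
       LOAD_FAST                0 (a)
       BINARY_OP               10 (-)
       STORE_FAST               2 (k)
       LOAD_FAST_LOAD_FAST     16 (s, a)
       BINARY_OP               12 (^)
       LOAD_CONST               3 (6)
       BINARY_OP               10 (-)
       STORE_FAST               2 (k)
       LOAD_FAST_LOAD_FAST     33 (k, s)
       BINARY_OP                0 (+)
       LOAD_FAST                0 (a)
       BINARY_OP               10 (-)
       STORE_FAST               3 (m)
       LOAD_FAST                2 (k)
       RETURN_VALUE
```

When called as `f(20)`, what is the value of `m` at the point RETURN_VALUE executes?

16

LOAD_FAST a → push 20. Stack: [20]
LOAD_CONST → push 5. Stack: [20, 5]
BINARY_OP - → 20 - 5 = 15. Stack: [15]
STORE_FAST s → s=15. Stack: []
LOAD_CONST → push 7. Stack: [7]
LOAD_FAST a → push 20. Stack: [7, 20]
BINARY_OP - → 7 - 20 = -13. Stack: [-13]
LOAD_FAST a → push 20. Stack: [-13, 20]
BINARY_OP - → -13 - 20 = -33. Stack: [-33]
STORE_FAST k → k=-33. Stack: []
LOAD_FAST_LOAD_FAST s,a → push 15,20. Stack: [15, 20]
BINARY_OP ^ → 15 ^ 20 = 27. Stack: [27]
LOAD_CONST → push 6. Stack: [27, 6]
BINARY_OP - → 27 - 6 = 21. Stack: [21]
STORE_FAST k → k=21. Stack: []
LOAD_FAST_LOAD_FAST k,s → push 21,15. Stack: [21, 15]
BINARY_OP + → 21 + 15 = 36. Stack: [36]
LOAD_FAST a → push 20. Stack: [36, 20]
BINARY_OP - → 36 - 20 = 16. Stack: [16]
STORE_FAST m → m=16. Stack: []
LOAD_FAST k → push 21. Stack: [21]
RETURN_VALUE → return 21.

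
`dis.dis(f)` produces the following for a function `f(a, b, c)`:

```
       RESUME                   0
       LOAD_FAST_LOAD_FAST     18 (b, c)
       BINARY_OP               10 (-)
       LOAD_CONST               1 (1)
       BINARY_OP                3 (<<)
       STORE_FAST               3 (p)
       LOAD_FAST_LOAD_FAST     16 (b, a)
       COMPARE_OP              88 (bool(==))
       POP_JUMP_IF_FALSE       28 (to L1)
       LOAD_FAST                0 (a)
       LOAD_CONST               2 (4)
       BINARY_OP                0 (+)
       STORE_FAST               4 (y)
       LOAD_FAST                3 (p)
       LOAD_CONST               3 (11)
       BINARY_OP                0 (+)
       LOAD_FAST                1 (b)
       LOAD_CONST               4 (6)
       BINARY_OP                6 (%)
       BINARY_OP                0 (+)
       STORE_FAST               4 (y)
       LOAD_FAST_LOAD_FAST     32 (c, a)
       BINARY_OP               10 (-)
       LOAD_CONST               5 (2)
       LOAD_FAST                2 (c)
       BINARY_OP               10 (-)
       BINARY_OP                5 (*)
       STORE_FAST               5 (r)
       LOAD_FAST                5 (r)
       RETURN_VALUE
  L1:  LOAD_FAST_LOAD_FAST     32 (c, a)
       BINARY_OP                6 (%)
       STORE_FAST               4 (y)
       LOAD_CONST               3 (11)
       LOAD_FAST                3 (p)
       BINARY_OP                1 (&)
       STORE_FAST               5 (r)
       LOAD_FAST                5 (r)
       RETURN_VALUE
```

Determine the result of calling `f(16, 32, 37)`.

LOAD_FAST_LOAD_FAST b,c → push 32,37. Stack: [32, 37]
BINARY_OP - → 32 - 37 = -5. Stack: [-5]
LOAD_CONST → push 1. Stack: [-5, 1]
BINARY_OP << → -5 << 1 = -10. Stack: [-10]
STORE_FAST p → p=-10. Stack: []
LOAD_FAST_LOAD_FAST b,a → push 32,16. Stack: [32, 16]
COMPARE_OP bool(==) → 32 vs 16 = False. Stack: [False]
POP_JUMP_IF_FALSE → pop False; jump. Stack: []
LOAD_FAST_LOAD_FAST c,a → push 37,16. Stack: [37, 16]
BINARY_OP % → 37 % 16 = 5. Stack: [5]
STORE_FAST y → y=5. Stack: []
LOAD_CONST → push 11. Stack: [11]
LOAD_FAST p → push -10. Stack: [11, -10]
BINARY_OP & → 11 & -10 = 2. Stack: [2]
STORE_FAST r → r=2. Stack: []
LOAD_FAST r → push 2. Stack: [2]
RETURN_VALUE → return 2.

2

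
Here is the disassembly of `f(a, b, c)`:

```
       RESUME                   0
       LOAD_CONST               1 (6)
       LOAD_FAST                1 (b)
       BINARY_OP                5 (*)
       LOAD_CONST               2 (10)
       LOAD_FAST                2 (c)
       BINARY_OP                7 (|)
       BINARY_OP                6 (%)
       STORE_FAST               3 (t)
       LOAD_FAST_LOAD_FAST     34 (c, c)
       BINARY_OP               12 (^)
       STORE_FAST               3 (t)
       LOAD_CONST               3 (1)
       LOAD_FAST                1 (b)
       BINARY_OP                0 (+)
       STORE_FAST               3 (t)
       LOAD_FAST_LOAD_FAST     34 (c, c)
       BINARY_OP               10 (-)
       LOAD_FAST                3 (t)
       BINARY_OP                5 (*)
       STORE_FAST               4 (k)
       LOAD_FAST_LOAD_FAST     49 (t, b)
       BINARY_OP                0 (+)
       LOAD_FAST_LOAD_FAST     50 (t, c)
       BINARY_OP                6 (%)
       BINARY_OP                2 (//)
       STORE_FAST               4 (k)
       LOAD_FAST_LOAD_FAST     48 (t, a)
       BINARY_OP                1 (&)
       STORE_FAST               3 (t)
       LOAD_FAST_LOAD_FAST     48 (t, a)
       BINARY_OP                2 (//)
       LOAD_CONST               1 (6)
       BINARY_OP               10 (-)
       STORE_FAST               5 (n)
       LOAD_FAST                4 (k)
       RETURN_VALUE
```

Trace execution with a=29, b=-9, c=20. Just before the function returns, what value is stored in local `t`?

24

LOAD_CONST → push 6. Stack: [6]
LOAD_FAST b → push -9. Stack: [6, -9]
BINARY_OP * → 6 * -9 = -54. Stack: [-54]
LOAD_CONST → push 10. Stack: [-54, 10]
LOAD_FAST c → push 20. Stack: [-54, 10, 20]
BINARY_OP | → 10 | 20 = 30. Stack: [-54, 30]
BINARY_OP % → -54 % 30 = 6. Stack: [6]
STORE_FAST t → t=6. Stack: []
LOAD_FAST_LOAD_FAST c,c → push 20,20. Stack: [20, 20]
BINARY_OP ^ → 20 ^ 20 = 0. Stack: [0]
STORE_FAST t → t=0. Stack: []
LOAD_CONST → push 1. Stack: [1]
LOAD_FAST b → push -9. Stack: [1, -9]
BINARY_OP + → 1 + -9 = -8. Stack: [-8]
STORE_FAST t → t=-8. Stack: []
LOAD_FAST_LOAD_FAST c,c → push 20,20. Stack: [20, 20]
BINARY_OP - → 20 - 20 = 0. Stack: [0]
LOAD_FAST t → push -8. Stack: [0, -8]
BINARY_OP * → 0 * -8 = 0. Stack: [0]
STORE_FAST k → k=0. Stack: []
LOAD_FAST_LOAD_FAST t,b → push -8,-9. Stack: [-8, -9]
BINARY_OP + → -8 + -9 = -17. Stack: [-17]
LOAD_FAST_LOAD_FAST t,c → push -8,20. Stack: [-17, -8, 20]
BINARY_OP % → -8 % 20 = 12. Stack: [-17, 12]
BINARY_OP // → -17 // 12 = -2. Stack: [-2]
STORE_FAST k → k=-2. Stack: []
LOAD_FAST_LOAD_FAST t,a → push -8,29. Stack: [-8, 29]
BINARY_OP & → -8 & 29 = 24. Stack: [24]
STORE_FAST t → t=24. Stack: []
LOAD_FAST_LOAD_FAST t,a → push 24,29. Stack: [24, 29]
BINARY_OP // → 24 // 29 = 0. Stack: [0]
LOAD_CONST → push 6. Stack: [0, 6]
BINARY_OP - → 0 - 6 = -6. Stack: [-6]
STORE_FAST n → n=-6. Stack: []
LOAD_FAST k → push -2. Stack: [-2]
RETURN_VALUE → return -2.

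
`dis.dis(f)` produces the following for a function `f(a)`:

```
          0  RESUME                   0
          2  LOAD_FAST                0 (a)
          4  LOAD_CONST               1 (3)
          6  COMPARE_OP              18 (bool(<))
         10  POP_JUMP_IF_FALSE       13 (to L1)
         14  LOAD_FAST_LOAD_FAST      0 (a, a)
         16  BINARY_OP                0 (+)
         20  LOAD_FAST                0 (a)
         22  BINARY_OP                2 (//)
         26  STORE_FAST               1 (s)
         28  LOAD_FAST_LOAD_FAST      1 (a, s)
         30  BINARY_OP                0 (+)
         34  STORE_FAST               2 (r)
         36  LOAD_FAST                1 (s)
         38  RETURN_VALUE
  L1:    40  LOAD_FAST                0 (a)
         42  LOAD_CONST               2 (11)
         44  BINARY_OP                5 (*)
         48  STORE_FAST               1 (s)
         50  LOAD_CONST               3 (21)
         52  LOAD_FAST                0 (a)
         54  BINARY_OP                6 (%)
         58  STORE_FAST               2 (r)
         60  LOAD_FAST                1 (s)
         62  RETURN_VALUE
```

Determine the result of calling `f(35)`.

LOAD_FAST a → push 35. Stack: [35]
LOAD_CONST → push 3. Stack: [35, 3]
COMPARE_OP bool(<) → 35 vs 3 = False. Stack: [False]
POP_JUMP_IF_FALSE → pop False; jump. Stack: []
LOAD_FAST a → push 35. Stack: [35]
LOAD_CONST → push 11. Stack: [35, 11]
BINARY_OP * → 35 * 11 = 385. Stack: [385]
STORE_FAST s → s=385. Stack: []
LOAD_CONST → push 21. Stack: [21]
LOAD_FAST a → push 35. Stack: [21, 35]
BINARY_OP % → 21 % 35 = 21. Stack: [21]
STORE_FAST r → r=21. Stack: []
LOAD_FAST s → push 385. Stack: [385]
RETURN_VALUE → return 385.

385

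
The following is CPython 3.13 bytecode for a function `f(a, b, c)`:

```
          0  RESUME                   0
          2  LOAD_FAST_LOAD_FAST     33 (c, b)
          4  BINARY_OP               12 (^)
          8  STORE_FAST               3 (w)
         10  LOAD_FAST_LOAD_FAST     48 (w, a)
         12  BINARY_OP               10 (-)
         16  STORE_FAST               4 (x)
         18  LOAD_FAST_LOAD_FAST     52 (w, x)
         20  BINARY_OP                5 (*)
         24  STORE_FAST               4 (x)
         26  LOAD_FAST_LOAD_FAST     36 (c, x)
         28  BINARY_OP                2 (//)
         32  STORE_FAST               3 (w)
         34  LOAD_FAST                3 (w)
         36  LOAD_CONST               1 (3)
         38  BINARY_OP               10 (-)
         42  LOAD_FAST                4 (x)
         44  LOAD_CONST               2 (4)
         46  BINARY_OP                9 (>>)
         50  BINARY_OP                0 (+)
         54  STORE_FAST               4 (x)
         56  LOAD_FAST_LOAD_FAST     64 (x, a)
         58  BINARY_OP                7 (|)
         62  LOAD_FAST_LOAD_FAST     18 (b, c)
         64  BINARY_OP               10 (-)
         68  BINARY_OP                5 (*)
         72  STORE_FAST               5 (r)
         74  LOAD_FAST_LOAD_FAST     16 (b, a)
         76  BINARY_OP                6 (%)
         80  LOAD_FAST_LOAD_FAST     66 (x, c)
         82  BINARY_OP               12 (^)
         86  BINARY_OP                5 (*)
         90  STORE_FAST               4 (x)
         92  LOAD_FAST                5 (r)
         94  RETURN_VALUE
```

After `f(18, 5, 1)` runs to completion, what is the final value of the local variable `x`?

-35

LOAD_FAST_LOAD_FAST c,b → push 1,5. Stack: [1, 5]
BINARY_OP ^ → 1 ^ 5 = 4. Stack: [4]
STORE_FAST w → w=4. Stack: []
LOAD_FAST_LOAD_FAST w,a → push 4,18. Stack: [4, 18]
BINARY_OP - → 4 - 18 = -14. Stack: [-14]
STORE_FAST x → x=-14. Stack: []
LOAD_FAST_LOAD_FAST w,x → push 4,-14. Stack: [4, -14]
BINARY_OP * → 4 * -14 = -56. Stack: [-56]
STORE_FAST x → x=-56. Stack: []
LOAD_FAST_LOAD_FAST c,x → push 1,-56. Stack: [1, -56]
BINARY_OP // → 1 // -56 = -1. Stack: [-1]
STORE_FAST w → w=-1. Stack: []
LOAD_FAST w → push -1. Stack: [-1]
LOAD_CONST → push 3. Stack: [-1, 3]
BINARY_OP - → -1 - 3 = -4. Stack: [-4]
LOAD_FAST x → push -56. Stack: [-4, -56]
LOAD_CONST → push 4. Stack: [-4, -56, 4]
BINARY_OP >> → -56 >> 4 = -4. Stack: [-4, -4]
BINARY_OP + → -4 + -4 = -8. Stack: [-8]
STORE_FAST x → x=-8. Stack: []
LOAD_FAST_LOAD_FAST x,a → push -8,18. Stack: [-8, 18]
BINARY_OP | → -8 | 18 = -6. Stack: [-6]
LOAD_FAST_LOAD_FAST b,c → push 5,1. Stack: [-6, 5, 1]
BINARY_OP - → 5 - 1 = 4. Stack: [-6, 4]
BINARY_OP * → -6 * 4 = -24. Stack: [-24]
STORE_FAST r → r=-24. Stack: []
LOAD_FAST_LOAD_FAST b,a → push 5,18. Stack: [5, 18]
BINARY_OP % → 5 % 18 = 5. Stack: [5]
LOAD_FAST_LOAD_FAST x,c → push -8,1. Stack: [5, -8, 1]
BINARY_OP ^ → -8 ^ 1 = -7. Stack: [5, -7]
BINARY_OP * → 5 * -7 = -35. Stack: [-35]
STORE_FAST x → x=-35. Stack: []
LOAD_FAST r → push -24. Stack: [-24]
RETURN_VALUE → return -24.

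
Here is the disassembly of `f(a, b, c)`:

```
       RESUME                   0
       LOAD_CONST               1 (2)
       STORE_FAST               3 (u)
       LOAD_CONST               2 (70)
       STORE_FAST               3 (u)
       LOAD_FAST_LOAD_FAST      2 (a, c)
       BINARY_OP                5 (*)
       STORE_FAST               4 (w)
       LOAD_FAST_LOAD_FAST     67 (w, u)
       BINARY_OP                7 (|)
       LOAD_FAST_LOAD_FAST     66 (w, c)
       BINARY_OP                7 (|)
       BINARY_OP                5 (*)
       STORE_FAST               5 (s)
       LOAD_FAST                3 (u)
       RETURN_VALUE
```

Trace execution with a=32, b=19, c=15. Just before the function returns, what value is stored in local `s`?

LOAD_CONST → push 2. Stack: [2]
STORE_FAST u → u=2. Stack: []
LOAD_CONST → push 70. Stack: [70]
STORE_FAST u → u=70. Stack: []
LOAD_FAST_LOAD_FAST a,c → push 32,15. Stack: [32, 15]
BINARY_OP * → 32 * 15 = 480. Stack: [480]
STORE_FAST w → w=480. Stack: []
LOAD_FAST_LOAD_FAST w,u → push 480,70. Stack: [480, 70]
BINARY_OP | → 480 | 70 = 486. Stack: [486]
LOAD_FAST_LOAD_FAST w,c → push 480,15. Stack: [486, 480, 15]
BINARY_OP | → 480 | 15 = 495. Stack: [486, 495]
BINARY_OP * → 486 * 495 = 240570. Stack: [240570]
STORE_FAST s → s=240570. Stack: []
LOAD_FAST u → push 70. Stack: [70]
RETURN_VALUE → return 70.

240570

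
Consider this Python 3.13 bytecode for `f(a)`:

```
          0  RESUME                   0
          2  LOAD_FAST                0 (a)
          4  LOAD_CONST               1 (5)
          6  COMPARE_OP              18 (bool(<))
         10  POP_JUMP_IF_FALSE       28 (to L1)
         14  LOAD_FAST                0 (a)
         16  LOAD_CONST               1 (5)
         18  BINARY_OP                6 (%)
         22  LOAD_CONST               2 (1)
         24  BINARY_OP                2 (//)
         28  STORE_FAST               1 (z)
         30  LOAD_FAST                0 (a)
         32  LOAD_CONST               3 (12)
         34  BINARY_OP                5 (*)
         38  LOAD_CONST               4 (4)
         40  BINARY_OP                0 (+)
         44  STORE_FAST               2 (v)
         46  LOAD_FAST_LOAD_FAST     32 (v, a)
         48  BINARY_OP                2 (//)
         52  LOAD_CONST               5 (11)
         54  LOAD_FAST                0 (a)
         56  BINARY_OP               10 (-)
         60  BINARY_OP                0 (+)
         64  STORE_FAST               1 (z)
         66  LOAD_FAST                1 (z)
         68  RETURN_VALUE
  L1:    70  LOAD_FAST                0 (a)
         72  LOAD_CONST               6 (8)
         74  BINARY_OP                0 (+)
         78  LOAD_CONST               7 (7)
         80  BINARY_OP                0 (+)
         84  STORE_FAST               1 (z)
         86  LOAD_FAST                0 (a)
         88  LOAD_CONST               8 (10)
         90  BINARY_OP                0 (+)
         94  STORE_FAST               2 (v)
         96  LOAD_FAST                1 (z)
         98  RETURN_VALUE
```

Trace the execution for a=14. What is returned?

LOAD_FAST a → push 14. Stack: [14]
LOAD_CONST → push 5. Stack: [14, 5]
COMPARE_OP bool(<) → 14 vs 5 = False. Stack: [False]
POP_JUMP_IF_FALSE → pop False; jump. Stack: []
LOAD_FAST a → push 14. Stack: [14]
LOAD_CONST → push 8. Stack: [14, 8]
BINARY_OP + → 14 + 8 = 22. Stack: [22]
LOAD_CONST → push 7. Stack: [22, 7]
BINARY_OP + → 22 + 7 = 29. Stack: [29]
STORE_FAST z → z=29. Stack: []
LOAD_FAST a → push 14. Stack: [14]
LOAD_CONST → push 10. Stack: [14, 10]
BINARY_OP + → 14 + 10 = 24. Stack: [24]
STORE_FAST v → v=24. Stack: []
LOAD_FAST z → push 29. Stack: [29]
RETURN_VALUE → return 29.

29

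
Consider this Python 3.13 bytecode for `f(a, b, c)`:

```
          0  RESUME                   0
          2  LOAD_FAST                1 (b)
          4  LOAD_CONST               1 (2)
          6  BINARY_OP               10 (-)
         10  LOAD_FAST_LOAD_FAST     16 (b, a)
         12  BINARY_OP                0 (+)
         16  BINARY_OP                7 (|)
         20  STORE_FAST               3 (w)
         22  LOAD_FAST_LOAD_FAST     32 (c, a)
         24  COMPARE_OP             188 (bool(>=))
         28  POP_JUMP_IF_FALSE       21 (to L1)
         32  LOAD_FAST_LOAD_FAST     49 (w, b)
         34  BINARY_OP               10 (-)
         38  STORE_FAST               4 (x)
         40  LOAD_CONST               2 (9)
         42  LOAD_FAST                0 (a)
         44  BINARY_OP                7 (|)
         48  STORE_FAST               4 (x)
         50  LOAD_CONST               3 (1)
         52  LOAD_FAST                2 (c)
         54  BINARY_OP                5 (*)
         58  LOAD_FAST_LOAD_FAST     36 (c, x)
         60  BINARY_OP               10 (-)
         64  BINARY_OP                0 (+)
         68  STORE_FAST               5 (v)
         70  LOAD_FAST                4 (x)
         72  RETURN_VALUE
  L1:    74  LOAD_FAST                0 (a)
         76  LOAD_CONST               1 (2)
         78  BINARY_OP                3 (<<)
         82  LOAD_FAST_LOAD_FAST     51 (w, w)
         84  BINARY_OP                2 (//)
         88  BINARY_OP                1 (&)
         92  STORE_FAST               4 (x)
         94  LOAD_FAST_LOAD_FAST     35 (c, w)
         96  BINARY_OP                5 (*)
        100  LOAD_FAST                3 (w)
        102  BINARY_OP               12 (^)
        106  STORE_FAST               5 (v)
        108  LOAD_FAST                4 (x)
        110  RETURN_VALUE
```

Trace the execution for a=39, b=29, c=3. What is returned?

0

LOAD_FAST b → push 29. Stack: [29]
LOAD_CONST → push 2. Stack: [29, 2]
BINARY_OP - → 29 - 2 = 27. Stack: [27]
LOAD_FAST_LOAD_FAST b,a → push 29,39. Stack: [27, 29, 39]
BINARY_OP + → 29 + 39 = 68. Stack: [27, 68]
BINARY_OP | → 27 | 68 = 95. Stack: [95]
STORE_FAST w → w=95. Stack: []
LOAD_FAST_LOAD_FAST c,a → push 3,39. Stack: [3, 39]
COMPARE_OP bool(>=) → 3 vs 39 = False. Stack: [False]
POP_JUMP_IF_FALSE → pop False; jump. Stack: []
LOAD_FAST a → push 39. Stack: [39]
LOAD_CONST → push 2. Stack: [39, 2]
BINARY_OP << → 39 << 2 = 156. Stack: [156]
LOAD_FAST_LOAD_FAST w,w → push 95,95. Stack: [156, 95, 95]
BINARY_OP // → 95 // 95 = 1. Stack: [156, 1]
BINARY_OP & → 156 & 1 = 0. Stack: [0]
STORE_FAST x → x=0. Stack: []
LOAD_FAST_LOAD_FAST c,w → push 3,95. Stack: [3, 95]
BINARY_OP * → 3 * 95 = 285. Stack: [285]
LOAD_FAST w → push 95. Stack: [285, 95]
BINARY_OP ^ → 285 ^ 95 = 322. Stack: [322]
STORE_FAST v → v=322. Stack: []
LOAD_FAST x → push 0. Stack: [0]
RETURN_VALUE → return 0.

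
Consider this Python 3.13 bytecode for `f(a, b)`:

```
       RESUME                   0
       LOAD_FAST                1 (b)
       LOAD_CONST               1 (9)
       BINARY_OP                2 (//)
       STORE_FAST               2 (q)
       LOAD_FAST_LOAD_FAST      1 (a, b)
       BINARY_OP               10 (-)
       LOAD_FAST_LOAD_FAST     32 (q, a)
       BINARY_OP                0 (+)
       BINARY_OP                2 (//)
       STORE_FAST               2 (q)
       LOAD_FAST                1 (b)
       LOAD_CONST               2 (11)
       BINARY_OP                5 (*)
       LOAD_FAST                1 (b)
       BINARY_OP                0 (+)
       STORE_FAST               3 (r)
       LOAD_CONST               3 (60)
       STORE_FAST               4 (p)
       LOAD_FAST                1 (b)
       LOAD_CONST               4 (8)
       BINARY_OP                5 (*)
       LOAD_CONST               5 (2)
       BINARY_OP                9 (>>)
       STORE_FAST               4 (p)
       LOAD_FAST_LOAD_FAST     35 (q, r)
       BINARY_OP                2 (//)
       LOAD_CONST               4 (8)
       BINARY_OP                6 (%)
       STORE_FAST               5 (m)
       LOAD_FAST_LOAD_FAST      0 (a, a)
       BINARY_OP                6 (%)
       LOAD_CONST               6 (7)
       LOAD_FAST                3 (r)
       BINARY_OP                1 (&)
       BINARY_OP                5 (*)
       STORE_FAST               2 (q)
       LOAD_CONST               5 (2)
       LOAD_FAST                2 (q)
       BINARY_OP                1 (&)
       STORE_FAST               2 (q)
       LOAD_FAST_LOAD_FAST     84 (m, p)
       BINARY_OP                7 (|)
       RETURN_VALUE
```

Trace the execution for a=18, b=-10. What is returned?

-17

LOAD_FAST b → push -10. Stack: [-10]
LOAD_CONST → push 9. Stack: [-10, 9]
BINARY_OP // → -10 // 9 = -2. Stack: [-2]
STORE_FAST q → q=-2. Stack: []
LOAD_FAST_LOAD_FAST a,b → push 18,-10. Stack: [18, -10]
BINARY_OP - → 18 - -10 = 28. Stack: [28]
LOAD_FAST_LOAD_FAST q,a → push -2,18. Stack: [28, -2, 18]
BINARY_OP + → -2 + 18 = 16. Stack: [28, 16]
BINARY_OP // → 28 // 16 = 1. Stack: [1]
STORE_FAST q → q=1. Stack: []
LOAD_FAST b → push -10. Stack: [-10]
LOAD_CONST → push 11. Stack: [-10, 11]
BINARY_OP * → -10 * 11 = -110. Stack: [-110]
LOAD_FAST b → push -10. Stack: [-110, -10]
BINARY_OP + → -110 + -10 = -120. Stack: [-120]
STORE_FAST r → r=-120. Stack: []
LOAD_CONST → push 60. Stack: [60]
STORE_FAST p → p=60. Stack: []
LOAD_FAST b → push -10. Stack: [-10]
LOAD_CONST → push 8. Stack: [-10, 8]
BINARY_OP * → -10 * 8 = -80. Stack: [-80]
LOAD_CONST → push 2. Stack: [-80, 2]
BINARY_OP >> → -80 >> 2 = -20. Stack: [-20]
STORE_FAST p → p=-20. Stack: []
LOAD_FAST_LOAD_FAST q,r → push 1,-120. Stack: [1, -120]
BINARY_OP // → 1 // -120 = -1. Stack: [-1]
LOAD_CONST → push 8. Stack: [-1, 8]
BINARY_OP % → -1 % 8 = 7. Stack: [7]
STORE_FAST m → m=7. Stack: []
LOAD_FAST_LOAD_FAST a,a → push 18,18. Stack: [18, 18]
BINARY_OP % → 18 % 18 = 0. Stack: [0]
LOAD_CONST → push 7. Stack: [0, 7]
LOAD_FAST r → push -120. Stack: [0, 7, -120]
BINARY_OP & → 7 & -120 = 0. Stack: [0, 0]
BINARY_OP * → 0 * 0 = 0. Stack: [0]
STORE_FAST q → q=0. Stack: []
LOAD_CONST → push 2. Stack: [2]
LOAD_FAST q → push 0. Stack: [2, 0]
BINARY_OP & → 2 & 0 = 0. Stack: [0]
STORE_FAST q → q=0. Stack: []
LOAD_FAST_LOAD_FAST m,p → push 7,-20. Stack: [7, -20]
BINARY_OP | → 7 | -20 = -17. Stack: [-17]
RETURN_VALUE → return -17.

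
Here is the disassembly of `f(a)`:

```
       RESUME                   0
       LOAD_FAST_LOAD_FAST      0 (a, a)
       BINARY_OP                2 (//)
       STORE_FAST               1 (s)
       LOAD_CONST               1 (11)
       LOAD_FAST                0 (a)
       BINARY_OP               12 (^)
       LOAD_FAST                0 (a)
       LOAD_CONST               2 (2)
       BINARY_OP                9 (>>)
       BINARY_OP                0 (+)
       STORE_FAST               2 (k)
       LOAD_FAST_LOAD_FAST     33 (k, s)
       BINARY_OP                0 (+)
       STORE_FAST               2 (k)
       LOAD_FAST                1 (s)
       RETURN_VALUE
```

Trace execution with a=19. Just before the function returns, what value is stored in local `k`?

LOAD_FAST_LOAD_FAST a,a → push 19,19. Stack: [19, 19]
BINARY_OP // → 19 // 19 = 1. Stack: [1]
STORE_FAST s → s=1. Stack: []
LOAD_CONST → push 11. Stack: [11]
LOAD_FAST a → push 19. Stack: [11, 19]
BINARY_OP ^ → 11 ^ 19 = 24. Stack: [24]
LOAD_FAST a → push 19. Stack: [24, 19]
LOAD_CONST → push 2. Stack: [24, 19, 2]
BINARY_OP >> → 19 >> 2 = 4. Stack: [24, 4]
BINARY_OP + → 24 + 4 = 28. Stack: [28]
STORE_FAST k → k=28. Stack: []
LOAD_FAST_LOAD_FAST k,s → push 28,1. Stack: [28, 1]
BINARY_OP + → 28 + 1 = 29. Stack: [29]
STORE_FAST k → k=29. Stack: []
LOAD_FAST s → push 1. Stack: [1]
RETURN_VALUE → return 1.

29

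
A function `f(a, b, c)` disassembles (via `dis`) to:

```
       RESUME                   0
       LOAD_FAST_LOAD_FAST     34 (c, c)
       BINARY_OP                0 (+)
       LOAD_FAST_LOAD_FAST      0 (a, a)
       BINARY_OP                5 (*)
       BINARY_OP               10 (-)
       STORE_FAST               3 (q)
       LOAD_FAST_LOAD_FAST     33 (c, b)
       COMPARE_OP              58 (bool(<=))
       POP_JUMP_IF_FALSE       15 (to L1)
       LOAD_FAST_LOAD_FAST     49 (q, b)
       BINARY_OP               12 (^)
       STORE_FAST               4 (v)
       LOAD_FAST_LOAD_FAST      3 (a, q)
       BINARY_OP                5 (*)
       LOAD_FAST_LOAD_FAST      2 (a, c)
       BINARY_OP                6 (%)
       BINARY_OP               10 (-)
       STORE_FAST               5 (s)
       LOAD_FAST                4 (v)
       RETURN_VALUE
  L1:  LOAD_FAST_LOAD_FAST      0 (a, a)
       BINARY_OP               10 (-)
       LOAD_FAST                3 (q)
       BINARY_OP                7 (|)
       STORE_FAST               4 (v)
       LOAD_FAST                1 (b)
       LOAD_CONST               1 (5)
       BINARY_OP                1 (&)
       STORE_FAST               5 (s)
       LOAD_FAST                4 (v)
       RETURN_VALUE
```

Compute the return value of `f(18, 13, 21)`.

-282

LOAD_FAST_LOAD_FAST c,c → push 21,21. Stack: [21, 21]
BINARY_OP + → 21 + 21 = 42. Stack: [42]
LOAD_FAST_LOAD_FAST a,a → push 18,18. Stack: [42, 18, 18]
BINARY_OP * → 18 * 18 = 324. Stack: [42, 324]
BINARY_OP - → 42 - 324 = -282. Stack: [-282]
STORE_FAST q → q=-282. Stack: []
LOAD_FAST_LOAD_FAST c,b → push 21,13. Stack: [21, 13]
COMPARE_OP bool(<=) → 21 vs 13 = False. Stack: [False]
POP_JUMP_IF_FALSE → pop False; jump. Stack: []
LOAD_FAST_LOAD_FAST a,a → push 18,18. Stack: [18, 18]
BINARY_OP - → 18 - 18 = 0. Stack: [0]
LOAD_FAST q → push -282. Stack: [0, -282]
BINARY_OP | → 0 | -282 = -282. Stack: [-282]
STORE_FAST v → v=-282. Stack: []
LOAD_FAST b → push 13. Stack: [13]
LOAD_CONST → push 5. Stack: [13, 5]
BINARY_OP & → 13 & 5 = 5. Stack: [5]
STORE_FAST s → s=5. Stack: []
LOAD_FAST v → push -282. Stack: [-282]
RETURN_VALUE → return -282.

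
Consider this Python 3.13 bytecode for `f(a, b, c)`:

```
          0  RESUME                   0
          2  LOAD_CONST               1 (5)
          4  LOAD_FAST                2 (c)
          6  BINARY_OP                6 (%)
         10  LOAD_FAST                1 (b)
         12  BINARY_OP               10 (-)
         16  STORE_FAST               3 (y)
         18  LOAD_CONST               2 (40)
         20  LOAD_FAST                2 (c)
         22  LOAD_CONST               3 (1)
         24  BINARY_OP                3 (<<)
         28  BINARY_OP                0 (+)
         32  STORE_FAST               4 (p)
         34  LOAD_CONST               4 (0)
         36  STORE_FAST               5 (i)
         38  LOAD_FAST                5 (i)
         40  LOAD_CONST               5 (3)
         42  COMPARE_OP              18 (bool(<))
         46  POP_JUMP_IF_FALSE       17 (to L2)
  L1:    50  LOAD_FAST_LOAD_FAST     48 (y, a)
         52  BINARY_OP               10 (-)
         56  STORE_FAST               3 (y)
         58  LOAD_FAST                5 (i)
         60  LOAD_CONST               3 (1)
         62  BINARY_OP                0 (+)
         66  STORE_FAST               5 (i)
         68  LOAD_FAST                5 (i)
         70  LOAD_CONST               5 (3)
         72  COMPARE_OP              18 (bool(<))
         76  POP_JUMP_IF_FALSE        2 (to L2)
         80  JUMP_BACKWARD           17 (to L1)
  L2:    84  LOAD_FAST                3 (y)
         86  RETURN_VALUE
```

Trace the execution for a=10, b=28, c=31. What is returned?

-53

LOAD_CONST → push 5. Stack: [5]
LOAD_FAST c → push 31. Stack: [5, 31]
BINARY_OP % → 5 % 31 = 5. Stack: [5]
LOAD_FAST b → push 28. Stack: [5, 28]
BINARY_OP - → 5 - 28 = -23. Stack: [-23]
STORE_FAST y → y=-23. Stack: []
LOAD_CONST → push 40. Stack: [40]
LOAD_FAST c → push 31. Stack: [40, 31]
LOAD_CONST → push 1. Stack: [40, 31, 1]
BINARY_OP << → 31 << 1 = 62. Stack: [40, 62]
BINARY_OP + → 40 + 62 = 102. Stack: [102]
STORE_FAST p → p=102. Stack: []
LOAD_CONST → push 0. Stack: [0]
STORE_FAST i → i=0. Stack: []
LOAD_FAST i → push 0. Stack: [0]
LOAD_CONST → push 3. Stack: [0, 3]
COMPARE_OP bool(<) → 0 vs 3 = True. Stack: [True]
POP_JUMP_IF_FALSE → pop True; no jump. Stack: []
LOAD_FAST_LOAD_FAST y,a → push -23,10. Stack: [-23, 10]
BINARY_OP - → -23 - 10 = -33. Stack: [-33]
STORE_FAST y → y=-33. Stack: []
LOAD_FAST i → push 0. Stack: [0]
LOAD_CONST → push 1. Stack: [0, 1]
BINARY_OP + → 0 + 1 = 1. Stack: [1]
STORE_FAST i → i=1. Stack: []
LOAD_FAST i → push 1. Stack: [1]
LOAD_CONST → push 3. Stack: [1, 3]
COMPARE_OP bool(<) → 1 vs 3 = True. Stack: [True]
POP_JUMP_IF_FALSE → pop True; no jump. Stack: []
LOAD_FAST_LOAD_FAST y,a → push -33,10. Stack: [-33, 10]
BINARY_OP - → -33 - 10 = -43. Stack: [-43]
STORE_FAST y → y=-43. Stack: []
LOAD_FAST i → push 1. Stack: [1]
LOAD_CONST → push 1. Stack: [1, 1]
BINARY_OP + → 1 + 1 = 2. Stack: [2]
STORE_FAST i → i=2. Stack: []
LOAD_FAST i → push 2. Stack: [2]
LOAD_CONST → push 3. Stack: [2, 3]
COMPARE_OP bool(<) → 2 vs 3 = True. Stack: [True]
POP_JUMP_IF_FALSE → pop True; no jump. Stack: []
LOAD_FAST_LOAD_FAST y,a → push -43,10. Stack: [-43, 10]
BINARY_OP - → -43 - 10 = -53. Stack: [-53]
STORE_FAST y → y=-53. Stack: []
LOAD_FAST i → push 2. Stack: [2]
LOAD_CONST → push 1. Stack: [2, 1]
BINARY_OP + → 2 + 1 = 3. Stack: [3]
STORE_FAST i → i=3. Stack: []
LOAD_FAST i → push 3. Stack: [3]
LOAD_CONST → push 3. Stack: [3, 3]
COMPARE_OP bool(<) → 3 vs 3 = False. Stack: [False]
POP_JUMP_IF_FALSE → pop False; jump. Stack: []
LOAD_FAST y → push -53. Stack: [-53]
RETURN_VALUE → return -53.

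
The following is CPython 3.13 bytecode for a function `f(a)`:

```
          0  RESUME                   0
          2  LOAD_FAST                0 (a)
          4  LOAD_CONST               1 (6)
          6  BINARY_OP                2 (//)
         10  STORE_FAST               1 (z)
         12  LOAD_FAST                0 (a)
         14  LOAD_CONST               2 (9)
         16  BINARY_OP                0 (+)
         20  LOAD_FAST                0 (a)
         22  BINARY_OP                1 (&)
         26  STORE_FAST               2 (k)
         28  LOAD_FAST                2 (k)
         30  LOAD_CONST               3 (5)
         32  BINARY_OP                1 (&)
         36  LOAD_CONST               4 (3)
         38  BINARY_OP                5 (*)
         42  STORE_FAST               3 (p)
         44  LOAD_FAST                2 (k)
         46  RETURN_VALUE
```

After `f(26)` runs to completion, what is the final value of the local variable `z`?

4

LOAD_FAST a → push 26. Stack: [26]
LOAD_CONST → push 6. Stack: [26, 6]
BINARY_OP // → 26 // 6 = 4. Stack: [4]
STORE_FAST z → z=4. Stack: []
LOAD_FAST a → push 26. Stack: [26]
LOAD_CONST → push 9. Stack: [26, 9]
BINARY_OP + → 26 + 9 = 35. Stack: [35]
LOAD_FAST a → push 26. Stack: [35, 26]
BINARY_OP & → 35 & 26 = 2. Stack: [2]
STORE_FAST k → k=2. Stack: []
LOAD_FAST k → push 2. Stack: [2]
LOAD_CONST → push 5. Stack: [2, 5]
BINARY_OP & → 2 & 5 = 0. Stack: [0]
LOAD_CONST → push 3. Stack: [0, 3]
BINARY_OP * → 0 * 3 = 0. Stack: [0]
STORE_FAST p → p=0. Stack: []
LOAD_FAST k → push 2. Stack: [2]
RETURN_VALUE → return 2.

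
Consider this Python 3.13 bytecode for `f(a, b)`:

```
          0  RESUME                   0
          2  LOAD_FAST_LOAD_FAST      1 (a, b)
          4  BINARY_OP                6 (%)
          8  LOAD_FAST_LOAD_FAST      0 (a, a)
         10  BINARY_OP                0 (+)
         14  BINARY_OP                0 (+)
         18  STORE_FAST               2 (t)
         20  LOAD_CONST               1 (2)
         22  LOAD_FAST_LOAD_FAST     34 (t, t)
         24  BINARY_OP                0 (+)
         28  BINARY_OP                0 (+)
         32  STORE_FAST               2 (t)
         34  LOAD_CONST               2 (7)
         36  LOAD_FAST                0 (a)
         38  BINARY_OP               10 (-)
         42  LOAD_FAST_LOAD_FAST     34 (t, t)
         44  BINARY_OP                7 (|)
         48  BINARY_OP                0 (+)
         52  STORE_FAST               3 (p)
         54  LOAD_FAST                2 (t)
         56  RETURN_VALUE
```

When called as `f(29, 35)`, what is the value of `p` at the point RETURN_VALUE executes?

154

LOAD_FAST_LOAD_FAST a,b → push 29,35. Stack: [29, 35]
BINARY_OP % → 29 % 35 = 29. Stack: [29]
LOAD_FAST_LOAD_FAST a,a → push 29,29. Stack: [29, 29, 29]
BINARY_OP + → 29 + 29 = 58. Stack: [29, 58]
BINARY_OP + → 29 + 58 = 87. Stack: [87]
STORE_FAST t → t=87. Stack: []
LOAD_CONST → push 2. Stack: [2]
LOAD_FAST_LOAD_FAST t,t → push 87,87. Stack: [2, 87, 87]
BINARY_OP + → 87 + 87 = 174. Stack: [2, 174]
BINARY_OP + → 2 + 174 = 176. Stack: [176]
STORE_FAST t → t=176. Stack: []
LOAD_CONST → push 7. Stack: [7]
LOAD_FAST a → push 29. Stack: [7, 29]
BINARY_OP - → 7 - 29 = -22. Stack: [-22]
LOAD_FAST_LOAD_FAST t,t → push 176,176. Stack: [-22, 176, 176]
BINARY_OP | → 176 | 176 = 176. Stack: [-22, 176]
BINARY_OP + → -22 + 176 = 154. Stack: [154]
STORE_FAST p → p=154. Stack: []
LOAD_FAST t → push 176. Stack: [176]
RETURN_VALUE → return 176.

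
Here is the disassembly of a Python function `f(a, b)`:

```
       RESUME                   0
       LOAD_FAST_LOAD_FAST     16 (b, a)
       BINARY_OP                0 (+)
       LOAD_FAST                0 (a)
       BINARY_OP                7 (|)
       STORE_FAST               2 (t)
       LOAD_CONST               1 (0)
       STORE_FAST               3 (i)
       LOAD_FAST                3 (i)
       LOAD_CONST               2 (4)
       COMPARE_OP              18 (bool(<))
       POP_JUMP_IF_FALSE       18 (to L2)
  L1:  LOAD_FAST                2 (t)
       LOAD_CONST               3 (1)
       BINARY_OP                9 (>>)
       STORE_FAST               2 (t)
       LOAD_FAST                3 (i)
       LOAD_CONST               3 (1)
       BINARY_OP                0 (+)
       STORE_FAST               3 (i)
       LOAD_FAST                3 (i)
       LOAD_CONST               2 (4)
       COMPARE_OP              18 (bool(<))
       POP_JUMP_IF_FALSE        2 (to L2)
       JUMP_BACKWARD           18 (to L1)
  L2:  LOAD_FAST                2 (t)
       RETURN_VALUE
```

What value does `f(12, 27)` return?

LOAD_FAST_LOAD_FAST b,a → push 27,12. Stack: [27, 12]
BINARY_OP + → 27 + 12 = 39. Stack: [39]
LOAD_FAST a → push 12. Stack: [39, 12]
BINARY_OP | → 39 | 12 = 47. Stack: [47]
STORE_FAST t → t=47. Stack: []
LOAD_CONST → push 0. Stack: [0]
STORE_FAST i → i=0. Stack: []
LOAD_FAST i → push 0. Stack: [0]
LOAD_CONST → push 4. Stack: [0, 4]
COMPARE_OP bool(<) → 0 vs 4 = True. Stack: [True]
POP_JUMP_IF_FALSE → pop True; no jump. Stack: []
LOAD_FAST t → push 47. Stack: [47]
LOAD_CONST → push 1. Stack: [47, 1]
BINARY_OP >> → 47 >> 1 = 23. Stack: [23]
STORE_FAST t → t=23. Stack: []
LOAD_FAST i → push 0. Stack: [0]
LOAD_CONST → push 1. Stack: [0, 1]
BINARY_OP + → 0 + 1 = 1. Stack: [1]
STORE_FAST i → i=1. Stack: []
LOAD_FAST i → push 1. Stack: [1]
LOAD_CONST → push 4. Stack: [1, 4]
COMPARE_OP bool(<) → 1 vs 4 = True. Stack: [True]
POP_JUMP_IF_FALSE → pop True; no jump. Stack: []
LOAD_FAST t → push 23. Stack: [23]
LOAD_CONST → push 1. Stack: [23, 1]
BINARY_OP >> → 23 >> 1 = 11. Stack: [11]
STORE_FAST t → t=11. Stack: []
LOAD_FAST i → push 1. Stack: [1]
LOAD_CONST → push 1. Stack: [1, 1]
BINARY_OP + → 1 + 1 = 2. Stack: [2]
STORE_FAST i → i=2. Stack: []
LOAD_FAST i → push 2. Stack: [2]
LOAD_CONST → push 4. Stack: [2, 4]
COMPARE_OP bool(<) → 2 vs 4 = True. Stack: [True]
POP_JUMP_IF_FALSE → pop True; no jump. Stack: []
LOAD_FAST t → push 11. Stack: [11]
LOAD_CONST → push 1. Stack: [11, 1]
BINARY_OP >> → 11 >> 1 = 5. Stack: [5]
STORE_FAST t → t=5. Stack: []
LOAD_FAST i → push 2. Stack: [2]
LOAD_CONST → push 1. Stack: [2, 1]
BINARY_OP + → 2 + 1 = 3. Stack: [3]
STORE_FAST i → i=3. Stack: []
LOAD_FAST i → push 3. Stack: [3]
LOAD_CONST → push 4. Stack: [3, 4]
COMPARE_OP bool(<) → 3 vs 4 = True. Stack: [True]
POP_JUMP_IF_FALSE → pop True; no jump. Stack: []
LOAD_FAST t → push 5. Stack: [5]
LOAD_CONST → push 1. Stack: [5, 1]
BINARY_OP >> → 5 >> 1 = 2. Stack: [2]
STORE_FAST t → t=2. Stack: []
LOAD_FAST i → push 3. Stack: [3]
LOAD_CONST → push 1. Stack: [3, 1]
BINARY_OP + → 3 + 1 = 4. Stack: [4]
STORE_FAST i → i=4. Stack: []
LOAD_FAST i → push 4. Stack: [4]
LOAD_CONST → push 4. Stack: [4, 4]
COMPARE_OP bool(<) → 4 vs 4 = False. Stack: [False]
POP_JUMP_IF_FALSE → pop False; jump. Stack: []
LOAD_FAST t → push 2. Stack: [2]
RETURN_VALUE → return 2.

2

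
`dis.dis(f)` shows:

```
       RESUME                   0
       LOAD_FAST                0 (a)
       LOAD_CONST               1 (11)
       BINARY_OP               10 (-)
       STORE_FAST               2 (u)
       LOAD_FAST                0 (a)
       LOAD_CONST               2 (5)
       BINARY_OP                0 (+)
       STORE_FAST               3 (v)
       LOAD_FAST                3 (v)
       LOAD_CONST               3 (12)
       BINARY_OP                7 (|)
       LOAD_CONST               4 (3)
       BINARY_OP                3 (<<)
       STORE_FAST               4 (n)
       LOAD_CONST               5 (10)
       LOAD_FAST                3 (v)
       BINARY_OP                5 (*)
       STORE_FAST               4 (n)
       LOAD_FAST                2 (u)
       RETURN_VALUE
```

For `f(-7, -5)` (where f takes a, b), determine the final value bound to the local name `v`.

-2

LOAD_FAST a → push -7. Stack: [-7]
LOAD_CONST → push 11. Stack: [-7, 11]
BINARY_OP - → -7 - 11 = -18. Stack: [-18]
STORE_FAST u → u=-18. Stack: []
LOAD_FAST a → push -7. Stack: [-7]
LOAD_CONST → push 5. Stack: [-7, 5]
BINARY_OP + → -7 + 5 = -2. Stack: [-2]
STORE_FAST v → v=-2. Stack: []
LOAD_FAST v → push -2. Stack: [-2]
LOAD_CONST → push 12. Stack: [-2, 12]
BINARY_OP | → -2 | 12 = -2. Stack: [-2]
LOAD_CONST → push 3. Stack: [-2, 3]
BINARY_OP << → -2 << 3 = -16. Stack: [-16]
STORE_FAST n → n=-16. Stack: []
LOAD_CONST → push 10. Stack: [10]
LOAD_FAST v → push -2. Stack: [10, -2]
BINARY_OP * → 10 * -2 = -20. Stack: [-20]
STORE_FAST n → n=-20. Stack: []
LOAD_FAST u → push -18. Stack: [-18]
RETURN_VALUE → return -18.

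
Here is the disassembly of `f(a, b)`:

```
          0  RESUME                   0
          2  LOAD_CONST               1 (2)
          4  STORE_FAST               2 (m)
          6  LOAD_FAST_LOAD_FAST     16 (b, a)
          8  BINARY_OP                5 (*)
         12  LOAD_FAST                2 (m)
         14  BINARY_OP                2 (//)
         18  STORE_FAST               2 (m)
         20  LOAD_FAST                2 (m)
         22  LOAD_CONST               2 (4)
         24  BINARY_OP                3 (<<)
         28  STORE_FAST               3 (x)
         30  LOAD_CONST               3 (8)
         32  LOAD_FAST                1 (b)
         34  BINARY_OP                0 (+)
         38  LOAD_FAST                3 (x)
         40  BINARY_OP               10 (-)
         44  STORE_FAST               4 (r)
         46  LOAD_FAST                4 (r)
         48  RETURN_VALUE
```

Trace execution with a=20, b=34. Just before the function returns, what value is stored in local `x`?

LOAD_CONST → push 2. Stack: [2]
STORE_FAST m → m=2. Stack: []
LOAD_FAST_LOAD_FAST b,a → push 34,20. Stack: [34, 20]
BINARY_OP * → 34 * 20 = 680. Stack: [680]
LOAD_FAST m → push 2. Stack: [680, 2]
BINARY_OP // → 680 // 2 = 340. Stack: [340]
STORE_FAST m → m=340. Stack: []
LOAD_FAST m → push 340. Stack: [340]
LOAD_CONST → push 4. Stack: [340, 4]
BINARY_OP << → 340 << 4 = 5440. Stack: [5440]
STORE_FAST x → x=5440. Stack: []
LOAD_CONST → push 8. Stack: [8]
LOAD_FAST b → push 34. Stack: [8, 34]
BINARY_OP + → 8 + 34 = 42. Stack: [42]
LOAD_FAST x → push 5440. Stack: [42, 5440]
BINARY_OP - → 42 - 5440 = -5398. Stack: [-5398]
STORE_FAST r → r=-5398. Stack: []
LOAD_FAST r → push -5398. Stack: [-5398]
RETURN_VALUE → return -5398.

5440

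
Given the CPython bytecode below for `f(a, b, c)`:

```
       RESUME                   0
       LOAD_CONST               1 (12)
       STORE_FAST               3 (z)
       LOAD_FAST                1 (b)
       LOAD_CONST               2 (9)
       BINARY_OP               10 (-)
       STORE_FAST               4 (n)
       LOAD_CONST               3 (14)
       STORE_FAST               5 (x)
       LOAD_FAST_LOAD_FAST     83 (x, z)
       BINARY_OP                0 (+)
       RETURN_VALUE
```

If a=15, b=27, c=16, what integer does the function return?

26

LOAD_CONST → push 12. Stack: [12]
STORE_FAST z → z=12. Stack: []
LOAD_FAST b → push 27. Stack: [27]
LOAD_CONST → push 9. Stack: [27, 9]
BINARY_OP - → 27 - 9 = 18. Stack: [18]
STORE_FAST n → n=18. Stack: []
LOAD_CONST → push 14. Stack: [14]
STORE_FAST x → x=14. Stack: []
LOAD_FAST_LOAD_FAST x,z → push 14,12. Stack: [14, 12]
BINARY_OP + → 14 + 12 = 26. Stack: [26]
RETURN_VALUE → return 26.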